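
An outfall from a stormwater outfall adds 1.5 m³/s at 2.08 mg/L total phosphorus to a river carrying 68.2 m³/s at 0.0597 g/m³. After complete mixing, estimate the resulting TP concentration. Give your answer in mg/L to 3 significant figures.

By mass balance at complete mixing, C = (1.5·2.08 + 68.2·0.0597) / (1.5 + 68.2) = 7.192/69.7 = 0.1032 mg/L.

0.103 mg/L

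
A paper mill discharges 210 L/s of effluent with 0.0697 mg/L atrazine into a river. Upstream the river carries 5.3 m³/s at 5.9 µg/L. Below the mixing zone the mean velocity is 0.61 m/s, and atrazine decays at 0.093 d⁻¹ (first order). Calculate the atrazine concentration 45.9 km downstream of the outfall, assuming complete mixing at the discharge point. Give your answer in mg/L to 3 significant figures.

210 L/s = 0.21 m³/s.
5.9 µg/L = 0.0059 mg/L.
After complete mixing, C₀ = (0.21·0.0697 + 5.3·0.0059) / 5.51 = 0.008332 mg/L.
Travel time t = 4.59e+04 m / 0.61 m/s = 7.525e+04 s = 0.8709 d.
C = 0.008332·exp(−0.093·0.8709) = 0.008332·0.9222 = 0.007683 mg/L.

0.00768 mg/L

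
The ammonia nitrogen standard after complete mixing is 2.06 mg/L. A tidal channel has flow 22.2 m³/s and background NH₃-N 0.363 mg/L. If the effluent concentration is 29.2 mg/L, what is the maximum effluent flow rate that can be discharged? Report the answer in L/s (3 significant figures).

1390 L/s

Mass balance at complete mixing: C_std·(Q_w + Q_r) = Q_w·C_e + Q_r·C_b.
Rearranging, Q_w = Q_r·(C_std − C_b)/(C_e − C_std) = 22.2·(2.06 − 0.363) / (29.2 − 2.06) = 1.388 m³/s.
= 1388 L/s.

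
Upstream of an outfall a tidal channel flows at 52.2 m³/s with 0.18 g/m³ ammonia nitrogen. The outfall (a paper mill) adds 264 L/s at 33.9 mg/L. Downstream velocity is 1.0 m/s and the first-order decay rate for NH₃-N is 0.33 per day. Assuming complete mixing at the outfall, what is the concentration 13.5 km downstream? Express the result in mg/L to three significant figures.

264 L/s = 0.264 m³/s.
After complete mixing, C₀ = (0.264·33.9 + 52.2·0.18) / 52.46 = 0.3497 mg/L.
Travel time t = 1.35e+04 m / 1.0 m/s = 1.35e+04 s = 0.1562 d.
C = 0.3497·exp(−0.33·0.1562) = 0.3497·0.9497 = 0.3321 mg/L.

0.332 mg/L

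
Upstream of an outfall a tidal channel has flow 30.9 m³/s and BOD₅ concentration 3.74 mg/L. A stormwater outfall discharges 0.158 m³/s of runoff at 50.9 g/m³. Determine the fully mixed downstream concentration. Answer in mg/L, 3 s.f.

Conservation of mass across the mixing zone: C = (0.158·50.9 + 30.9·3.74) / (0.158 + 30.9) = 123.6/31.06 = 3.98 mg/L.

3.98 mg/L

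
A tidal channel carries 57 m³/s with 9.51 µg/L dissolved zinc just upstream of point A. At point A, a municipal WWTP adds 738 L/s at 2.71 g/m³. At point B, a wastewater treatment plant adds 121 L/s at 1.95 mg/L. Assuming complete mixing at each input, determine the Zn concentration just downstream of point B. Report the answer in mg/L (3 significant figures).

9.51 µg/L = 0.00951 mg/L.
738 L/s = 0.738 m³/s.
After input A: C = (57·0.00951 + 0.738·2.71) / 57.74 = 0.04403 mg/L.
121 L/s = 0.121 m³/s.
After input B: C = (57.74·0.04403 + 0.121·1.95) / 57.86 = 0.04801 mg/L.

0.0480 mg/L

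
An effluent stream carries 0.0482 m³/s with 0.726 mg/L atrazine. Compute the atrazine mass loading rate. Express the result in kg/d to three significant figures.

3.02 kg/d

Mass flux = Q·C = 0.0482 m³/s × 0.726 g/m³ = 0.03499 g/s.
= 0.03499 g/s × 86.4 = 3.023 kg/d.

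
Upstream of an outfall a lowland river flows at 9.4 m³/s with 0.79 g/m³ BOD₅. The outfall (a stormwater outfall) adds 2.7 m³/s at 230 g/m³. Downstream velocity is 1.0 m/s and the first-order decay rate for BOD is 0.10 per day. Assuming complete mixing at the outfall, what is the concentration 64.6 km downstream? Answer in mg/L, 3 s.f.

After complete mixing, C₀ = (2.7·230 + 9.4·0.79) / 12.1 = 51.94 mg/L.
Travel time t = 6.46e+04 m / 1.0 m/s = 6.46e+04 s = 0.7477 d.
C = 51.94·exp(−0.10·0.7477) = 51.94·0.928 = 48.19 mg/L.

48.2 mg/L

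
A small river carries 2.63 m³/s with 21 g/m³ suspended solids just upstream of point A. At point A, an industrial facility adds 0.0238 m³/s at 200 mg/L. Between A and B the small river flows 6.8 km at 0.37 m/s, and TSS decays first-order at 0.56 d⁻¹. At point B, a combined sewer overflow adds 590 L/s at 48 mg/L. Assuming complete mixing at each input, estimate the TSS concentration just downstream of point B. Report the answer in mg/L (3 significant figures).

After input A: C = (2.63·21 + 0.0238·200) / 2.654 = 22.61 mg/L.
Over the 6.8 km reach to input B (t = 1.838e+04 s = 0.2127 d), decay gives C = 22.61·exp(−0.56·0.2127) = 20.07 mg/L.
590 L/s = 0.59 m³/s.
After input B: C = (2.654·20.07 + 0.59·48) / 3.244 = 25.15 mg/L.

25.1 mg/L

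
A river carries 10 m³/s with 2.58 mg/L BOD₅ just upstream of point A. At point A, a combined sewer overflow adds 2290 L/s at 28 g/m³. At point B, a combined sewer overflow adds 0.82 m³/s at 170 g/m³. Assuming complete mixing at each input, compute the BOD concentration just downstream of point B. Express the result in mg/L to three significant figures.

2290 L/s = 2.29 m³/s.
After input A: C = (10·2.58 + 2.29·28) / 12.29 = 7.317 mg/L.
After input B: C = (12.29·7.317 + 0.82·170) / 13.11 = 17.49 mg/L.

17.5 mg/L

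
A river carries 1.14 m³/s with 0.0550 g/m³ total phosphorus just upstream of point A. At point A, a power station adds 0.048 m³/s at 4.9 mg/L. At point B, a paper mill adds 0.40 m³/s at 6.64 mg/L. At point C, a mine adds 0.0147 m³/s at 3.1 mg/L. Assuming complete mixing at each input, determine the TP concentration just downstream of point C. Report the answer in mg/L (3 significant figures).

1.87 mg/L

After input A: C = (1.14·0.055 + 0.048·4.9) / 1.188 = 0.2508 mg/L.
After input B: C = (1.188·0.2508 + 0.4·6.64) / 1.588 = 1.86 mg/L.
After input C: C = (1.588·1.86 + 0.0147·3.1) / 1.603 = 1.872 mg/L.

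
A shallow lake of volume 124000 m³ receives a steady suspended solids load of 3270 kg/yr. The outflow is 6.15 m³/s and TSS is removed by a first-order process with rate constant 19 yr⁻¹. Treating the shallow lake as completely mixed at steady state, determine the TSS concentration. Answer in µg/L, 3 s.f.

16.6 µg/L

Outflow Q = 6.15 m³/s × 3.156e+07 s/yr = 1.941e+08 m³/yr.
Steady-state CSTR mass balance: W = Q·C + k·V·C, so C = W/(Q + kV).
Q + kV = 1.941e+08 + 19·124000 = 1.964e+08 m³/yr.
C = 3270/1.964e+08 = 1.665e-05 kg/m³ = 0.01665 mg/L = 16.65 µg/L.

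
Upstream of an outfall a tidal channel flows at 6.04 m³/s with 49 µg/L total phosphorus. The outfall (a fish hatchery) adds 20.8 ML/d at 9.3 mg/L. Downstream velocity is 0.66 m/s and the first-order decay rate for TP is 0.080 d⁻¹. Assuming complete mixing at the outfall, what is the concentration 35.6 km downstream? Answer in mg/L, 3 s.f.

0.384 mg/L

20.8 ML/d = 0.2407 m³/s.
49 µg/L = 0.049 mg/L.
After complete mixing, C₀ = (0.2407·9.3 + 6.04·0.049) / 6.281 = 0.4036 mg/L.
Travel time t = 3.56e+04 m / 0.66 m/s = 5.394e+04 s = 0.6243 d.
C = 0.4036·exp(−0.080·0.6243) = 0.4036·0.9513 = 0.3839 mg/L.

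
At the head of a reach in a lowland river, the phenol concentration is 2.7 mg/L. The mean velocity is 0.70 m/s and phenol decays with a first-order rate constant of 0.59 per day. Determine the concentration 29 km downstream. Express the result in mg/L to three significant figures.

Travel time t = 29 km / 0.70 m/s = 2.9e+04/0.70 = 4.143e+04 s = 0.4795 d.
First-order decay: C = 2.7·exp(−0.59·0.4795) = 2.7·0.7536 = 2.035 mg/L.

2.03 mg/L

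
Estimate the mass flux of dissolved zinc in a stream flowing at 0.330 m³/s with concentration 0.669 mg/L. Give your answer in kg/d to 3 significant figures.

19.1 kg/d

Mass flux = Q·C = 0.33 m³/s × 0.669 g/m³ = 0.2208 g/s.
= 0.2208 g/s × 86.4 = 19.07 kg/d.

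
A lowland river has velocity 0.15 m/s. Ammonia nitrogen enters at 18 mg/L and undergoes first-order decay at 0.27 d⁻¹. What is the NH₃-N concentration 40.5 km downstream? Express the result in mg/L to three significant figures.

Travel time t = 40.5 km / 0.15 m/s = 4.05e+04/0.15 = 2.7e+05 s = 3.125 d.
First-order decay: C = 18·exp(−0.27·3.125) = 18·0.4301 = 7.742 mg/L.

7.74 mg/L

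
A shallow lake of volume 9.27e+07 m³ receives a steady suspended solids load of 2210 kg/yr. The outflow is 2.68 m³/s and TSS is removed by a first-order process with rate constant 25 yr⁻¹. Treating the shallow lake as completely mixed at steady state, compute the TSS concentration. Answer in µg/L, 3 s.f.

0.920 µg/L

Outflow Q = 2.68 m³/s × 3.156e+07 s/yr = 8.457e+07 m³/yr.
Steady-state CSTR mass balance: W = Q·C + k·V·C, so C = W/(Q + kV).
Q + kV = 8.457e+07 + 25·9.27e+07 = 2.402e+09 m³/yr.
C = 2210/2.402e+09 = 9.2e-07 kg/m³ = 0.00092 mg/L = 0.92 µg/L.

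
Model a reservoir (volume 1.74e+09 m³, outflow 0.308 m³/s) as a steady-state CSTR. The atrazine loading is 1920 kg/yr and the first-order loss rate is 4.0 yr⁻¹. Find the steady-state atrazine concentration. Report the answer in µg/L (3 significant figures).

Outflow Q = 0.308 m³/s × 3.156e+07 s/yr = 9.72e+06 m³/yr.
Steady-state CSTR mass balance: W = Q·C + k·V·C, so C = W/(Q + kV).
Q + kV = 9.72e+06 + 4.0·1.74e+09 = 6.97e+09 m³/yr.
C = 1920/6.97e+09 = 2.755e-07 kg/m³ = 0.0002755 mg/L = 0.2755 µg/L.

0.275 µg/L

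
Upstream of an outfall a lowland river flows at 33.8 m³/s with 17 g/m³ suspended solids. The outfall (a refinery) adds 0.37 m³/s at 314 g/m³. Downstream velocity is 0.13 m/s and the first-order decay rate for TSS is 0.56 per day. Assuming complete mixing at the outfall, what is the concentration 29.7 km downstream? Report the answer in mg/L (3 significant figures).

4.60 mg/L

After complete mixing, C₀ = (0.37·314 + 33.8·17) / 34.17 = 20.22 mg/L.
Travel time t = 2.97e+04 m / 0.13 m/s = 2.285e+05 s = 2.644 d.
C = 20.22·exp(−0.56·2.644) = 20.22·0.2275 = 4.598 mg/L.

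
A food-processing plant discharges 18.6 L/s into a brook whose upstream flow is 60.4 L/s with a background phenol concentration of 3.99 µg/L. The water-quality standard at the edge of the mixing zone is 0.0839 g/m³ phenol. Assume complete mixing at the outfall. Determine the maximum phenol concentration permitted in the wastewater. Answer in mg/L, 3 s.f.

18.6 L/s = 0.0186 m³/s.
60.4 L/s = 0.0604 m³/s.
3.99 µg/L = 0.00399 mg/L.
Mass balance: 0.0839·0.079 = 0.0186·Cₑ + 0.0604·0.00399.
Cₑ = (0.006628 − 0.000241) / 0.0186 = 0.3434 mg/L.

0.343 mg/L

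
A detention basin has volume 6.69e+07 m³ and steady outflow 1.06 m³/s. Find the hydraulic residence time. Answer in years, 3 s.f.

2.00 yr

Q = 1.06 m³/s × 3.156e+07 s/yr = 3.345e+07 m³/yr.
Hydraulic residence time τ = V/Q = 6.69e+07/3.345e+07 = 2 yr.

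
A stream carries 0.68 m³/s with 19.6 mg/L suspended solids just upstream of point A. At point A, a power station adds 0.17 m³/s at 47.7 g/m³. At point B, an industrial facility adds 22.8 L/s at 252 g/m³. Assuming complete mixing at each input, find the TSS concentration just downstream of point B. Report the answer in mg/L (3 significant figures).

After input A: C = (0.68·19.6 + 0.17·47.7) / 0.85 = 25.22 mg/L.
22.8 L/s = 0.0228 m³/s.
After input B: C = (0.85·25.22 + 0.0228·252) / 0.8728 = 31.14 mg/L.

31.1 mg/L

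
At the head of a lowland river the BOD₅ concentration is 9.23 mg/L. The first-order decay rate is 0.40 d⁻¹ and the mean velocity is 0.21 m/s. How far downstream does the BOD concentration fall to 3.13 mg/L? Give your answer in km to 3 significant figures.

49.1 km

From C = C₀·e^(−kt), t = ln(C₀/C)/k = ln(9.23/3.13)/0.40 = 1.081/0.40 = 2.704 d.
Distance = v·t = 0.21 m/s × 2.336e+05 s = 4.905e+04 m = 49.05 km.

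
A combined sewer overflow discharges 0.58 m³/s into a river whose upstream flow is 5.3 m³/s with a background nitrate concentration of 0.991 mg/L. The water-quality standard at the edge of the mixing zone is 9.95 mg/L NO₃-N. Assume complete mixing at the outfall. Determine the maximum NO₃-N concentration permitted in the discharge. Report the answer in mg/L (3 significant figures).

91.8 mg/L

Mass balance: 9.95·5.88 = 0.58·Cₑ + 5.3·0.991.
Cₑ = (58.51 − 5.252) / 0.58 = 91.82 mg/L.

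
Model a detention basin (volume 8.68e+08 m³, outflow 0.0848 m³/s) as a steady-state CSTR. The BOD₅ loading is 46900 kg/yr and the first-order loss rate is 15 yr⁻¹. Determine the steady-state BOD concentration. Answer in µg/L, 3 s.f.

Outflow Q = 0.0848 m³/s × 3.156e+07 s/yr = 2.676e+06 m³/yr.
Steady-state CSTR mass balance: W = Q·C + k·V·C, so C = W/(Q + kV).
Q + kV = 2.676e+06 + 15·8.68e+08 = 1.302e+10 m³/yr.
C = 46900/1.302e+10 = 3.601e-06 kg/m³ = 0.003601 mg/L = 3.601 µg/L.

3.60 µg/L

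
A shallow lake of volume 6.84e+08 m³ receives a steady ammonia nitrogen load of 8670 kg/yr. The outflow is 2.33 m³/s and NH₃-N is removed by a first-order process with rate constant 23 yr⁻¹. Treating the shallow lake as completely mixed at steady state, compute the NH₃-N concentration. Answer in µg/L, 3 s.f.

Outflow Q = 2.33 m³/s × 3.156e+07 s/yr = 7.353e+07 m³/yr.
Steady-state CSTR mass balance: W = Q·C + k·V·C, so C = W/(Q + kV).
Q + kV = 7.353e+07 + 23·6.84e+08 = 1.581e+10 m³/yr.
C = 8670/1.581e+10 = 5.485e-07 kg/m³ = 0.0005485 mg/L = 0.5485 µg/L.

0.549 µg/L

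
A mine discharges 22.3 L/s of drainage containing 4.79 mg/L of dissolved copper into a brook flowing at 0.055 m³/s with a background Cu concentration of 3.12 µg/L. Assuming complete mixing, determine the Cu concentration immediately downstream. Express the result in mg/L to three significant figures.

1.38 mg/L

22.3 L/s = 0.0223 m³/s.
3.12 µg/L = 0.00312 mg/L.
Flow-weighted mixing gives C = (0.0223·4.79 + 0.055·0.00312) / (0.0223 + 0.055) = 0.107/0.0773 = 1.384 mg/L.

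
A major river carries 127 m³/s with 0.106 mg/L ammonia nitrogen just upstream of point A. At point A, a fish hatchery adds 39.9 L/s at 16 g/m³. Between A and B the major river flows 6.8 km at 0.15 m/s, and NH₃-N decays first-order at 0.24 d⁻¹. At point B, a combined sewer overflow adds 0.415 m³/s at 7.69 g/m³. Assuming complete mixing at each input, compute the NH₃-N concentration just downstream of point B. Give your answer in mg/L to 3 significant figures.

0.123 mg/L

39.9 L/s = 0.0399 m³/s.
After input A: C = (127·0.106 + 0.0399·16) / 127 = 0.111 mg/L.
Over the 6.8 km reach to input B (t = 4.533e+04 s = 0.5247 d), decay gives C = 0.111·exp(−0.24·0.5247) = 0.09786 mg/L.
After input B: C = (127·0.09786 + 0.415·7.69) / 127.5 = 0.1226 mg/L.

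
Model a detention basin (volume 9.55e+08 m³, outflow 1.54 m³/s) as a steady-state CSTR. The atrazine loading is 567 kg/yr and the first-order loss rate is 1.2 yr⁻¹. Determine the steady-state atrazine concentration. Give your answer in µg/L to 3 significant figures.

Outflow Q = 1.54 m³/s × 3.156e+07 s/yr = 4.86e+07 m³/yr.
Steady-state CSTR mass balance: W = Q·C + k·V·C, so C = W/(Q + kV).
Q + kV = 4.86e+07 + 1.2·9.55e+08 = 1.195e+09 m³/yr.
C = 567/1.195e+09 = 4.746e-07 kg/m³ = 0.0004746 mg/L = 0.4746 µg/L.

0.475 µg/L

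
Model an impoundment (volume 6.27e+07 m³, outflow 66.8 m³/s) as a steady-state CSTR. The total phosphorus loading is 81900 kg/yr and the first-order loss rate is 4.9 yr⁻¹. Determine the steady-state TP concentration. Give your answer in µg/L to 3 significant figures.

Outflow Q = 66.8 m³/s × 3.156e+07 s/yr = 2.108e+09 m³/yr.
Steady-state CSTR mass balance: W = Q·C + k·V·C, so C = W/(Q + kV).
Q + kV = 2.108e+09 + 4.9·6.27e+07 = 2.415e+09 m³/yr.
C = 81900/2.415e+09 = 3.391e-05 kg/m³ = 0.03391 mg/L = 33.91 µg/L.

33.9 µg/L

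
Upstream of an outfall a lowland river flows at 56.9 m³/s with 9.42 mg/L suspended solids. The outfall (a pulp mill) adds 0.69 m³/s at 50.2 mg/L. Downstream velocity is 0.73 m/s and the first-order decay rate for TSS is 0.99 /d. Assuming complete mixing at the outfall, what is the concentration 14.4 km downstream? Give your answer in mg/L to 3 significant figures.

7.90 mg/L

After complete mixing, C₀ = (0.69·50.2 + 56.9·9.42) / 57.59 = 9.909 mg/L.
Travel time t = 1.44e+04 m / 0.73 m/s = 1.973e+04 s = 0.2283 d.
C = 9.909·exp(−0.99·0.2283) = 9.909·0.7977 = 7.904 mg/L.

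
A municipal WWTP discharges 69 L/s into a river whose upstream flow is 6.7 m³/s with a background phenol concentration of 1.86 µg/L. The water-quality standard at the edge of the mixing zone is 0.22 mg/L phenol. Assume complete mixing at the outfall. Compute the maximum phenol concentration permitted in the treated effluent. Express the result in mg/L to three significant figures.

21.4 mg/L

69 L/s = 0.069 m³/s.
1.86 µg/L = 0.00186 mg/L.
Mass balance: 0.22·6.769 = 0.069·Cₑ + 6.7·0.00186.
Cₑ = (1.489 − 0.01246) / 0.069 = 21.4 mg/L.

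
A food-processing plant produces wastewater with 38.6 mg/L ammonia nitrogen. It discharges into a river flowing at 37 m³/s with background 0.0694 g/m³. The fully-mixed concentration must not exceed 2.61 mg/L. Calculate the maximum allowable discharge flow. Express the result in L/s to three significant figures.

Mass balance at complete mixing: C_std·(Q_w + Q_r) = Q_w·C_e + Q_r·C_b.
Rearranging, Q_w = Q_r·(C_std − C_b)/(C_e − C_std) = 37·(2.61 − 0.0694) / (38.6 − 2.61) = 2.612 m³/s.
= 2612 L/s.

2610 L/s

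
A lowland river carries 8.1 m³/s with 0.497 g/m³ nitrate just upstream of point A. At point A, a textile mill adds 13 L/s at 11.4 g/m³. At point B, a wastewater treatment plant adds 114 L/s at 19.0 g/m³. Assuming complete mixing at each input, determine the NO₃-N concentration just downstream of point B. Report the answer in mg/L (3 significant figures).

0.771 mg/L

13 L/s = 0.013 m³/s.
After input A: C = (8.1·0.497 + 0.013·11.4) / 8.113 = 0.5145 mg/L.
114 L/s = 0.114 m³/s.
After input B: C = (8.113·0.5145 + 0.114·19) / 8.227 = 0.7706 mg/L.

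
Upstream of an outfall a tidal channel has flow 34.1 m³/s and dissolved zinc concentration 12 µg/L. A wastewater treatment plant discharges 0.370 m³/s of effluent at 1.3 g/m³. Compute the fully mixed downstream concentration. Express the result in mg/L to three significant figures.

12 µg/L = 0.012 mg/L.
Flow-weighted mixing gives C = (0.37·1.3 + 34.1·0.012) / (0.37 + 34.1) = 0.8902/34.47 = 0.02583 mg/L.

0.0258 mg/L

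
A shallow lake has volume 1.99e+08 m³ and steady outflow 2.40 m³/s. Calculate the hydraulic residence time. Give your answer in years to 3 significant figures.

Q = 2.40 m³/s × 3.156e+07 s/yr = 7.574e+07 m³/yr.
Hydraulic residence time τ = V/Q = 1.99e+08/7.574e+07 = 2.627 yr.

2.63 yr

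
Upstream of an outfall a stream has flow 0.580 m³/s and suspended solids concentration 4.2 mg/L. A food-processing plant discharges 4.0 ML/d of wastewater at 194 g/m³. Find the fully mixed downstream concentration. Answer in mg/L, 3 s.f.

18.2 mg/L

4.0 ML/d = 0.0463 m³/s.
Flow-weighted mixing gives C = (0.0463·194 + 0.58·4.2) / (0.0463 + 0.58) = 11.42/0.6263 = 18.23 mg/L.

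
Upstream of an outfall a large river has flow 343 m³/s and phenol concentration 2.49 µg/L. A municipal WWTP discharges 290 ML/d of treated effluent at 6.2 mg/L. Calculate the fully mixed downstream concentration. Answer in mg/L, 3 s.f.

0.0625 mg/L

290 ML/d = 3.356 m³/s.
2.49 µg/L = 0.00249 mg/L.
By mass balance at complete mixing, C = (3.356·6.2 + 343·0.00249) / (3.356 + 343) = 21.66/346.4 = 0.06255 mg/L.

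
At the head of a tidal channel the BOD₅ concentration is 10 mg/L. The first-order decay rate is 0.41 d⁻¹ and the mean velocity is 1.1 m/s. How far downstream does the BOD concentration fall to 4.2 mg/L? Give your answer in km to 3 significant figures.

From C = C₀·e^(−kt), t = ln(C₀/C)/k = ln(10/4.2)/0.41 = 0.8675/0.41 = 2.116 d.
Distance = v·t = 1.1 m/s × 1.828e+05 s = 2.011e+05 m = 201.1 km.

201 km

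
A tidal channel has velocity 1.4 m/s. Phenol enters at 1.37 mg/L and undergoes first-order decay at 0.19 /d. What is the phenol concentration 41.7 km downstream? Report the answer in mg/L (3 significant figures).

Travel time t = 41.7 km / 1.4 m/s = 4.17e+04/1.4 = 2.979e+04 s = 0.3447 d.
First-order decay: C = 1.37·exp(−0.19·0.3447) = 1.37·0.9366 = 1.283 mg/L.

1.28 mg/L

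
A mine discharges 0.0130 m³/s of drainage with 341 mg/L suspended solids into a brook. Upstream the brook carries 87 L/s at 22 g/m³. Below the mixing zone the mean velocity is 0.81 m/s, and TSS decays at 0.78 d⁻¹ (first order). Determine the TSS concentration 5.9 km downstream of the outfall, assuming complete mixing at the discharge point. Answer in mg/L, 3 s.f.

87 L/s = 0.087 m³/s.
After complete mixing, C₀ = (0.013·341 + 0.087·22) / 0.1 = 63.47 mg/L.
Travel time t = 5900 m / 0.81 m/s = 7284 s = 0.0843 d.
C = 63.47·exp(−0.78·0.0843) = 63.47·0.9364 = 59.43 mg/L.

59.4 mg/L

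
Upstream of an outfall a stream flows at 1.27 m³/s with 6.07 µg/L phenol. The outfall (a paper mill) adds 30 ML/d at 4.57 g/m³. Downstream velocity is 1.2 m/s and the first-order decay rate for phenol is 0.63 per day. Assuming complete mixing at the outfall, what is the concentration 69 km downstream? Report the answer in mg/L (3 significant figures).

0.648 mg/L

30 ML/d = 0.3472 m³/s.
6.07 µg/L = 0.00607 mg/L.
After complete mixing, C₀ = (0.3472·4.57 + 1.27·0.00607) / 1.617 = 0.986 mg/L.
Travel time t = 6.9e+04 m / 1.2 m/s = 5.75e+04 s = 0.6655 d.
C = 0.986·exp(−0.63·0.6655) = 0.986·0.6575 = 0.6483 mg/L.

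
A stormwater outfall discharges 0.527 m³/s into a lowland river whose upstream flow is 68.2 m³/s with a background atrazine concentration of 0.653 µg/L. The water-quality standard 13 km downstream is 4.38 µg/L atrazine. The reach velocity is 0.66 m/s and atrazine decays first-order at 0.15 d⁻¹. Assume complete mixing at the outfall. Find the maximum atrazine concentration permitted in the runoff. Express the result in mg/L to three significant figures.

0.653 µg/L = 0.000653 mg/L.
4.38 µg/L = 0.00438 mg/L.
Travel time to the compliance point: t = 1.3e+04/0.66 = 1.97e+04 s = 0.228 d; decay factor exp(−0.15·0.228) = 0.9664.
So the concentration just after mixing may be at most 0.00438/0.9664 = 0.004532 mg/L.
Mass balance: 0.004532·68.73 = 0.527·Cₑ + 68.2·0.000653.
Cₑ = (0.3115 − 0.04453) / 0.527 = 0.5066 mg/L.

0.507 mg/L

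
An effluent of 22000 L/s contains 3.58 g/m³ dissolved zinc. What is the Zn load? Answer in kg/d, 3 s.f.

22000 L/s = 22 m³/s.
Mass flux = Q·C = 22 m³/s × 3.58 g/m³ = 78.76 g/s.
= 78.76 g/s × 86.4 = 6805 kg/d.

6800 kg/d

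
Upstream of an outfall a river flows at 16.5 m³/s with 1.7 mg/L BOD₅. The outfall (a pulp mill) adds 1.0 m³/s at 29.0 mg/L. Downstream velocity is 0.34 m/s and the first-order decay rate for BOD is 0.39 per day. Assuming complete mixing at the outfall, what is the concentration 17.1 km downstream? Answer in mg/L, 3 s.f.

2.60 mg/L

After complete mixing, C₀ = (1·29 + 16.5·1.7) / 17.5 = 3.26 mg/L.
Travel time t = 1.71e+04 m / 0.34 m/s = 5.029e+04 s = 0.5821 d.
C = 3.26·exp(−0.39·0.5821) = 3.26·0.7969 = 2.598 mg/L.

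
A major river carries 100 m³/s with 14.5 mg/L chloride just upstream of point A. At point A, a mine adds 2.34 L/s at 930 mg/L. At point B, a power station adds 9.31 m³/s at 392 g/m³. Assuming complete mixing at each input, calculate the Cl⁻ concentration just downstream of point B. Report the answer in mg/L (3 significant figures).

46.7 mg/L

2.34 L/s = 0.00234 m³/s.
After input A: C = (100·14.5 + 0.00234·930) / 100 = 14.52 mg/L.
After input B: C = (100·14.52 + 9.31·392) / 109.3 = 46.67 mg/L.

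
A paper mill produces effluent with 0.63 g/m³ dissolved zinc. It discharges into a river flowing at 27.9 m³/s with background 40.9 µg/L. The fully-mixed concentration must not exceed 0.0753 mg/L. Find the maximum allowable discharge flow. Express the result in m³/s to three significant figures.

40.9 µg/L = 0.0409 mg/L.
Mass balance at complete mixing: C_std·(Q_w + Q_r) = Q_w·C_e + Q_r·C_b.
Rearranging, Q_w = Q_r·(C_std − C_b)/(C_e − C_std) = 27.9·(0.0753 − 0.0409) / (0.63 − 0.0753) = 1.73 m³/s.

1.73 m³/s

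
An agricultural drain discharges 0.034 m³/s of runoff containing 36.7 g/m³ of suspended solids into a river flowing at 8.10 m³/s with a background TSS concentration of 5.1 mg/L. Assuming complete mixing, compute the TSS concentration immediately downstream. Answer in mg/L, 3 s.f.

5.23 mg/L

Conservation of mass across the mixing zone: C = (0.034·36.7 + 8.1·5.1) / (0.034 + 8.1) = 42.56/8.134 = 5.232 mg/L.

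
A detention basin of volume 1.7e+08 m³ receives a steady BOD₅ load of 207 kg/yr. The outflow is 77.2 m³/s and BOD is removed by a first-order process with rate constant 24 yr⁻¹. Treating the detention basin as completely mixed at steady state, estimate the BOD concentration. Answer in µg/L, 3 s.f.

0.0318 µg/L

Outflow Q = 77.2 m³/s × 3.156e+07 s/yr = 2.436e+09 m³/yr.
Steady-state CSTR mass balance: W = Q·C + k·V·C, so C = W/(Q + kV).
Q + kV = 2.436e+09 + 24·1.7e+08 = 6.516e+09 m³/yr.
C = 207/6.516e+09 = 3.177e-08 kg/m³ = 3.177e-05 mg/L = 0.03177 µg/L.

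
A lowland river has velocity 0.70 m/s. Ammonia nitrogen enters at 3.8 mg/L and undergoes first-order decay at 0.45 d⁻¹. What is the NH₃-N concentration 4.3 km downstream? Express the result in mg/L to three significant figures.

3.68 mg/L

Travel time t = 4.3 km / 0.70 m/s = 4300/0.70 = 6143 s = 0.0711 d.
First-order decay: C = 3.8·exp(−0.45·0.0711) = 3.8·0.9685 = 3.68 mg/L.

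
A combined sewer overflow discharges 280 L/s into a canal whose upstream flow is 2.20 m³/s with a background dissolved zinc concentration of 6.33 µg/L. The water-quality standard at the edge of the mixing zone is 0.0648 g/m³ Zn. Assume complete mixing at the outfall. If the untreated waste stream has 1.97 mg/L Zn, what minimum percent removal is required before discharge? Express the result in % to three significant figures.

280 L/s = 0.28 m³/s.
6.33 µg/L = 0.00633 mg/L.
Mass balance: 0.0648·2.48 = 0.28·Cₑ + 2.2·0.00633.
Cₑ = (0.1607 − 0.01393) / 0.28 = 0.5242 mg/L.
Required removal = 1 − 0.5242/1.97 = 73.39 %.

73.4 %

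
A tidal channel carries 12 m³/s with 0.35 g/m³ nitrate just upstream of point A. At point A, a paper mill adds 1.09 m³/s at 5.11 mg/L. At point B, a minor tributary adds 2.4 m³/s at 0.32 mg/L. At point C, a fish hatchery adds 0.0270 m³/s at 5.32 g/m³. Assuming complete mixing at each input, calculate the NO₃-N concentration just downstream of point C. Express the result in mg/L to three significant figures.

After input A: C = (12·0.35 + 1.09·5.11) / 13.09 = 0.7464 mg/L.
After input B: C = (13.09·0.7464 + 2.4·0.32) / 15.49 = 0.6803 mg/L.
After input C: C = (15.49·0.6803 + 0.027·5.32) / 15.52 = 0.6884 mg/L.

0.688 mg/L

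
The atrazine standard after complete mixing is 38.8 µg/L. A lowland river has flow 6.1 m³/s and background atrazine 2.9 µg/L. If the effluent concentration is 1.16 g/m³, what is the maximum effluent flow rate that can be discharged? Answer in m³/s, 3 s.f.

2.9 µg/L = 0.0029 mg/L.
38.8 µg/L = 0.0388 mg/L.
Mass balance at complete mixing: C_std·(Q_w + Q_r) = Q_w·C_e + Q_r·C_b.
Rearranging, Q_w = Q_r·(C_std − C_b)/(C_e − C_std) = 6.1·(0.0388 − 0.0029) / (1.16 − 0.0388) = 0.1953 m³/s.

0.195 m³/s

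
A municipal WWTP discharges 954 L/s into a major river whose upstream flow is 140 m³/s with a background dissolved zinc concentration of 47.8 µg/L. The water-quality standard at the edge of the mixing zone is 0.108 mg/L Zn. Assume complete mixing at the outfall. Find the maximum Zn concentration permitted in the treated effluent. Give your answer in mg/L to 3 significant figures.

8.94 mg/L

954 L/s = 0.954 m³/s.
47.8 µg/L = 0.0478 mg/L.
Mass balance: 0.108·141 = 0.954·Cₑ + 140·0.0478.
Cₑ = (15.22 − 6.692) / 0.954 = 8.942 mg/L.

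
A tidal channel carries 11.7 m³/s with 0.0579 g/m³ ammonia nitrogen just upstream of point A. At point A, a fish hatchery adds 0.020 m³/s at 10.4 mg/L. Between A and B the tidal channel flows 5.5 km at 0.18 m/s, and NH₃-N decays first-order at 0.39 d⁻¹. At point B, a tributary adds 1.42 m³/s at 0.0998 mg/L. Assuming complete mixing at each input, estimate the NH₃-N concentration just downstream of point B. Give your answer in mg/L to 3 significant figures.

After input A: C = (11.7·0.0579 + 0.02·10.4) / 11.72 = 0.07555 mg/L.
Over the 5.5 km reach to input B (t = 3.056e+04 s = 0.3537 d), decay gives C = 0.07555·exp(−0.39·0.3537) = 0.06582 mg/L.
After input B: C = (11.72·0.06582 + 1.42·0.0998) / 13.14 = 0.06949 mg/L.

0.0695 mg/L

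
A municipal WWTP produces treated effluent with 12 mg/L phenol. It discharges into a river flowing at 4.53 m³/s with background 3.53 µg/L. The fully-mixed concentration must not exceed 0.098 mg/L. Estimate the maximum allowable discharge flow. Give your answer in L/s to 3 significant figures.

36.0 L/s

3.53 µg/L = 0.00353 mg/L.
Mass balance at complete mixing: C_std·(Q_w + Q_r) = Q_w·C_e + Q_r·C_b.
Rearranging, Q_w = Q_r·(C_std − C_b)/(C_e − C_std) = 4.53·(0.098 − 0.00353) / (12 − 0.098) = 0.03596 m³/s.
= 35.96 L/s.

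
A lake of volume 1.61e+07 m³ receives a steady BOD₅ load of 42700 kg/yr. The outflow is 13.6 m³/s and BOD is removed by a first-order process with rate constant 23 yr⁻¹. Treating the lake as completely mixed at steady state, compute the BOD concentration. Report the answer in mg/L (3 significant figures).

0.0534 mg/L

Outflow Q = 13.6 m³/s × 3.156e+07 s/yr = 4.292e+08 m³/yr.
Steady-state CSTR mass balance: W = Q·C + k·V·C, so C = W/(Q + kV).
Q + kV = 4.292e+08 + 23·1.61e+07 = 7.995e+08 m³/yr.
C = 42700/7.995e+08 = 5.341e-05 kg/m³ = 0.05341 mg/L.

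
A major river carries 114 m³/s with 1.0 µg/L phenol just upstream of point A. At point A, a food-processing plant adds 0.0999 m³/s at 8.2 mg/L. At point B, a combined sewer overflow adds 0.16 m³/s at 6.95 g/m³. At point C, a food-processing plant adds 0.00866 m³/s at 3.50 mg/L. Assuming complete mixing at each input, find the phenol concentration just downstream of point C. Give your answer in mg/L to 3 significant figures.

1.0 µg/L = 0.001 mg/L.
After input A: C = (114·0.001 + 0.0999·8.2) / 114.1 = 0.008179 mg/L.
After input B: C = (114.1·0.008179 + 0.16·6.95) / 114.3 = 0.0179 mg/L.
After input C: C = (114.3·0.0179 + 0.00866·3.5) / 114.3 = 0.01816 mg/L.

0.0182 mg/L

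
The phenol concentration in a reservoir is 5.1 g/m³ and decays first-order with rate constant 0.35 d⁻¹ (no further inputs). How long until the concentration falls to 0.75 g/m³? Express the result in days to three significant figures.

t = ln(C₀/C)/k = ln(5.1/0.75)/0.35 = 1.917/0.35 = 5.477 d.

5.48 d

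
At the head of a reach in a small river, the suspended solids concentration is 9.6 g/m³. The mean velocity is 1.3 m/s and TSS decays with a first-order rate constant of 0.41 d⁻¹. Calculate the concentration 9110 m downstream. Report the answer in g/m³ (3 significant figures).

9.29 g/m³

Travel time t = 9110 m / 1.3 m/s = 9110/1.3 = 7008 s = 0.08111 d.
First-order decay: C = 9.6·exp(−0.41·0.08111) = 9.6·0.9673 = 9.286 g/m³.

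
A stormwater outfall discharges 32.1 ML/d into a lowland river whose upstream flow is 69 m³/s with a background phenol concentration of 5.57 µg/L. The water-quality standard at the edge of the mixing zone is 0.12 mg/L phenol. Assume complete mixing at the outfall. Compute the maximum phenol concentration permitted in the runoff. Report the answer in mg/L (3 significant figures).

21.4 mg/L

32.1 ML/d = 0.3715 m³/s.
5.57 µg/L = 0.00557 mg/L.
Mass balance: 0.12·69.37 = 0.3715·Cₑ + 69·0.00557.
Cₑ = (8.325 − 0.3843) / 0.3715 = 21.37 mg/L.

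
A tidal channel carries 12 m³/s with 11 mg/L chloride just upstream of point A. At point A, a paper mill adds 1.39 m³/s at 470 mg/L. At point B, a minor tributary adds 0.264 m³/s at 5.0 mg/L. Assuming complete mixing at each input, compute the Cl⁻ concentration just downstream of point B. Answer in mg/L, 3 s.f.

After input A: C = (12·11 + 1.39·470) / 13.39 = 58.65 mg/L.
After input B: C = (13.39·58.65 + 0.264·5) / 13.65 = 57.61 mg/L.

57.6 mg/L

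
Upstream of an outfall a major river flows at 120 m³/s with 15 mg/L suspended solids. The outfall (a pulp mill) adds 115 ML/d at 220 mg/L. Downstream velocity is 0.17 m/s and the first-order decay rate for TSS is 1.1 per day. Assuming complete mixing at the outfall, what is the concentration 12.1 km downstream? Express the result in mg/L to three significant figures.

115 ML/d = 1.331 m³/s.
After complete mixing, C₀ = (1.331·220 + 120·15) / 121.3 = 17.25 mg/L.
Travel time t = 1.21e+04 m / 0.17 m/s = 7.118e+04 s = 0.8238 d.
C = 17.25·exp(−1.1·0.8238) = 17.25·0.4041 = 6.97 mg/L.

6.97 mg/L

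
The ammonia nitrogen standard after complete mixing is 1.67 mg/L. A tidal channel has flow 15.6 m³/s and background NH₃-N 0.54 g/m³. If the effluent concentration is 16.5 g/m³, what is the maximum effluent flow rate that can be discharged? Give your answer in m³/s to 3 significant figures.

1.19 m³/s

Mass balance at complete mixing: C_std·(Q_w + Q_r) = Q_w·C_e + Q_r·C_b.
Rearranging, Q_w = Q_r·(C_std − C_b)/(C_e − C_std) = 15.6·(1.67 − 0.54) / (16.5 − 1.67) = 1.189 m³/s.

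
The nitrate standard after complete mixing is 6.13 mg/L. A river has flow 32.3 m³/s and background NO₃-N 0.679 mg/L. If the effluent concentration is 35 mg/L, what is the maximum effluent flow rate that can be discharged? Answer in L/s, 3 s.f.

Mass balance at complete mixing: C_std·(Q_w + Q_r) = Q_w·C_e + Q_r·C_b.
Rearranging, Q_w = Q_r·(C_std − C_b)/(C_e − C_std) = 32.3·(6.13 − 0.679) / (35 − 6.13) = 6.099 m³/s.
= 6099 L/s.

6100 L/s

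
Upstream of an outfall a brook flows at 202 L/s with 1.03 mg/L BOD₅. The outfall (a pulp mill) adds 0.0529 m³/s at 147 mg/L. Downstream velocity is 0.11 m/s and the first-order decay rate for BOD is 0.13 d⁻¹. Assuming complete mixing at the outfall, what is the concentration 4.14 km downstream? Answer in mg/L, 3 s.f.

202 L/s = 0.202 m³/s.
After complete mixing, C₀ = (0.0529·147 + 0.202·1.03) / 0.2549 = 31.32 mg/L.
Travel time t = 4140 m / 0.11 m/s = 3.764e+04 s = 0.4356 d.
C = 31.32·exp(−0.13·0.4356) = 31.32·0.9449 = 29.6 mg/L.

29.6 mg/L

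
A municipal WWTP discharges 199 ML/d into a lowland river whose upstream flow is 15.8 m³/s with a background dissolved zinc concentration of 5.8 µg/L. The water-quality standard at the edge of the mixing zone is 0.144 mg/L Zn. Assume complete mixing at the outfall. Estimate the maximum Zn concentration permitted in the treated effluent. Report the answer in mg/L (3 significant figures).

199 ML/d = 2.303 m³/s.
5.8 µg/L = 0.0058 mg/L.
Mass balance: 0.144·18.1 = 2.303·Cₑ + 15.8·0.0058.
Cₑ = (2.607 − 0.09164) / 2.303 = 1.092 mg/L.

1.09 mg/L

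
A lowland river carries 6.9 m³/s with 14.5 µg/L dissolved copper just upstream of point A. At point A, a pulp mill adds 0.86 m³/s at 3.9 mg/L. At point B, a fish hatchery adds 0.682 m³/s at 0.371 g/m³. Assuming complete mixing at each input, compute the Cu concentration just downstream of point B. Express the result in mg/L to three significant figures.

14.5 µg/L = 0.0145 mg/L.
After input A: C = (6.9·0.0145 + 0.86·3.9) / 7.76 = 0.4451 mg/L.
After input B: C = (7.76·0.4451 + 0.682·0.371) / 8.442 = 0.4391 mg/L.

0.439 mg/L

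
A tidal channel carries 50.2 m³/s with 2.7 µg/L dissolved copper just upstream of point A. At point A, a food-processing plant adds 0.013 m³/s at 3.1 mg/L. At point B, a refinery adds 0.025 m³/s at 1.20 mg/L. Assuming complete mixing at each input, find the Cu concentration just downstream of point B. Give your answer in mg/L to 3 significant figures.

2.7 µg/L = 0.0027 mg/L.
After input A: C = (50.2·0.0027 + 0.013·3.1) / 50.21 = 0.003502 mg/L.
After input B: C = (50.21·0.003502 + 0.025·1.2) / 50.24 = 0.004097 mg/L.

0.00410 mg/L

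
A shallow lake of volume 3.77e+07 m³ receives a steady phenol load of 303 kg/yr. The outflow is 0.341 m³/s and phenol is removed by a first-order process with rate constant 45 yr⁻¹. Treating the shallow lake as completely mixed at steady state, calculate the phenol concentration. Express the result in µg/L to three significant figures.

0.177 µg/L

Outflow Q = 0.341 m³/s × 3.156e+07 s/yr = 1.076e+07 m³/yr.
Steady-state CSTR mass balance: W = Q·C + k·V·C, so C = W/(Q + kV).
Q + kV = 1.076e+07 + 45·3.77e+07 = 1.707e+09 m³/yr.
C = 303/1.707e+09 = 1.775e-07 kg/m³ = 0.0001775 mg/L = 0.1775 µg/L.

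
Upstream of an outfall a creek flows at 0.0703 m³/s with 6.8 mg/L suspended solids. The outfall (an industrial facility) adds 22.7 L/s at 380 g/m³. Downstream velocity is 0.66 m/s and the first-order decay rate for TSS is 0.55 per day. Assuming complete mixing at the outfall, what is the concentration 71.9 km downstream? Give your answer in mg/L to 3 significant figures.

48.9 mg/L

22.7 L/s = 0.0227 m³/s.
After complete mixing, C₀ = (0.0227·380 + 0.0703·6.8) / 0.093 = 97.89 mg/L.
Travel time t = 7.19e+04 m / 0.66 m/s = 1.089e+05 s = 1.261 d.
C = 97.89·exp(−0.55·1.261) = 97.89·0.4998 = 48.93 mg/L.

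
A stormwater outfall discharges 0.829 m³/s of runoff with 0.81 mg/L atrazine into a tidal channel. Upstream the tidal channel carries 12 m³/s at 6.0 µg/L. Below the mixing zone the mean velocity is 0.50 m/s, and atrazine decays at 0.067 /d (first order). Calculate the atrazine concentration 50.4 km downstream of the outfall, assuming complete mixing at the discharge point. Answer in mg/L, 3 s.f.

0.0536 mg/L

6.0 µg/L = 0.006 mg/L.
After complete mixing, C₀ = (0.829·0.81 + 12·0.006) / 12.83 = 0.05795 mg/L.
Travel time t = 5.04e+04 m / 0.50 m/s = 1.008e+05 s = 1.167 d.
C = 0.05795·exp(−0.067·1.167) = 0.05795·0.9248 = 0.0536 mg/L.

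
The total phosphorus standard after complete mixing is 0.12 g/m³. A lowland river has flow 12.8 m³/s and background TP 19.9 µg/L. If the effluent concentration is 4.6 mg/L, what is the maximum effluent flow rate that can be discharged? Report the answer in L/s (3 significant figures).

286 L/s

19.9 µg/L = 0.0199 mg/L.
Mass balance at complete mixing: C_std·(Q_w + Q_r) = Q_w·C_e + Q_r·C_b.
Rearranging, Q_w = Q_r·(C_std − C_b)/(C_e − C_std) = 12.8·(0.12 − 0.0199) / (4.6 − 0.12) = 0.286 m³/s.
= 286 L/s.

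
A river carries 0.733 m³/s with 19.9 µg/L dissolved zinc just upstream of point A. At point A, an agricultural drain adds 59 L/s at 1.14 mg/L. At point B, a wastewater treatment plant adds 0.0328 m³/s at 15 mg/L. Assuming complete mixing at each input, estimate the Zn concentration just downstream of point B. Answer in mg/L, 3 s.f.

0.696 mg/L

19.9 µg/L = 0.0199 mg/L.
59 L/s = 0.059 m³/s.
After input A: C = (0.733·0.0199 + 0.059·1.14) / 0.792 = 0.1033 mg/L.
After input B: C = (0.792·0.1033 + 0.0328·15) / 0.8248 = 0.6957 mg/L.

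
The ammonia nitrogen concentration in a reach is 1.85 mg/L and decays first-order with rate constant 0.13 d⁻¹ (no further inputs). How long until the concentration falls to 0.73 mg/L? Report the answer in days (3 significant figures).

t = ln(C₀/C)/k = ln(1.85/0.73)/0.13 = 0.9299/0.13 = 7.153 d.

7.15 d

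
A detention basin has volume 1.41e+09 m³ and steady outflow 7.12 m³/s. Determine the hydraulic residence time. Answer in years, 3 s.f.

6.28 yr

Q = 7.12 m³/s × 3.156e+07 s/yr = 2.247e+08 m³/yr.
Hydraulic residence time τ = V/Q = 1.41e+09/2.247e+08 = 6.275 yr.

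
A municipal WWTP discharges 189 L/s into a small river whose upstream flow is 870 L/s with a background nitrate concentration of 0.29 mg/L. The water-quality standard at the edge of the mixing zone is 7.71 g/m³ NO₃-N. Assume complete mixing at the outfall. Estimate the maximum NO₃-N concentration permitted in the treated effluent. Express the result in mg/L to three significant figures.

189 L/s = 0.189 m³/s.
870 L/s = 0.87 m³/s.
Mass balance: 7.71·1.059 = 0.189·Cₑ + 0.87·0.29.
Cₑ = (8.165 − 0.2523) / 0.189 = 41.87 mg/L.

41.9 mg/L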